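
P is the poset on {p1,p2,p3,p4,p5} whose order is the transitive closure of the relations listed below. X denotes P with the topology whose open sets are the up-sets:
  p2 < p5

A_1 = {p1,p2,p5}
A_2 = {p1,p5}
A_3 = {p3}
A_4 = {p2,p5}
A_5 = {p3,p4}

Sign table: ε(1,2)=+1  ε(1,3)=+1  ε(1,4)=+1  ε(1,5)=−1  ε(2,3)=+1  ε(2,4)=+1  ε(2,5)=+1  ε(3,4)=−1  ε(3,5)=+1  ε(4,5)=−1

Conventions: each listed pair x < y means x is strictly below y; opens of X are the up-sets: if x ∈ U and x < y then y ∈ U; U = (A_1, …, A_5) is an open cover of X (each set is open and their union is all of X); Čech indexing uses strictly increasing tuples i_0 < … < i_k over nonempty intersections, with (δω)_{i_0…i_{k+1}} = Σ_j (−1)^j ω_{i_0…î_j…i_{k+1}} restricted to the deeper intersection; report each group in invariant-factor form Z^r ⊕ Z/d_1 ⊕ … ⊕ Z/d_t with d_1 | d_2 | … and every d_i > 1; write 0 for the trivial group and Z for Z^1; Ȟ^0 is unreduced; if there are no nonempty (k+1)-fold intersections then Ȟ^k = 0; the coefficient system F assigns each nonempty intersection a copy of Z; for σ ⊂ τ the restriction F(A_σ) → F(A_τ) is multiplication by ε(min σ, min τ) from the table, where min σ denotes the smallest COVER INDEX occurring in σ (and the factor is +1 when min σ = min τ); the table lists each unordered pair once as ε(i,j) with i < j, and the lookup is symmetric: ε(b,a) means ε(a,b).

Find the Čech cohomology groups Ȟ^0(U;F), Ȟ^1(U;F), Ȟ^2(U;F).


Ȟ^0 ≅ Z^2,  Ȟ^1 ≅ 0,  Ȟ^2 ≅ 0

intersection data:
  A12={p1,p5} A14={p2,p5} A24={p5} A35={p3}
  A124={p5}
C dims 5,4,1; δ0: rk 3, SNF 1^3; δ1: rk 1, SNF 1^1
Ȟ^0 = (5 − 3) − 0 = 2, so Ȟ^0 ≅ Z^2
Ȟ^1 = (4 − 1) − 3 = 0, so Ȟ^1 ≅ 0
Ȟ^2 = (1 − 0) − 1 = 0, so Ȟ^2 ≅ 0


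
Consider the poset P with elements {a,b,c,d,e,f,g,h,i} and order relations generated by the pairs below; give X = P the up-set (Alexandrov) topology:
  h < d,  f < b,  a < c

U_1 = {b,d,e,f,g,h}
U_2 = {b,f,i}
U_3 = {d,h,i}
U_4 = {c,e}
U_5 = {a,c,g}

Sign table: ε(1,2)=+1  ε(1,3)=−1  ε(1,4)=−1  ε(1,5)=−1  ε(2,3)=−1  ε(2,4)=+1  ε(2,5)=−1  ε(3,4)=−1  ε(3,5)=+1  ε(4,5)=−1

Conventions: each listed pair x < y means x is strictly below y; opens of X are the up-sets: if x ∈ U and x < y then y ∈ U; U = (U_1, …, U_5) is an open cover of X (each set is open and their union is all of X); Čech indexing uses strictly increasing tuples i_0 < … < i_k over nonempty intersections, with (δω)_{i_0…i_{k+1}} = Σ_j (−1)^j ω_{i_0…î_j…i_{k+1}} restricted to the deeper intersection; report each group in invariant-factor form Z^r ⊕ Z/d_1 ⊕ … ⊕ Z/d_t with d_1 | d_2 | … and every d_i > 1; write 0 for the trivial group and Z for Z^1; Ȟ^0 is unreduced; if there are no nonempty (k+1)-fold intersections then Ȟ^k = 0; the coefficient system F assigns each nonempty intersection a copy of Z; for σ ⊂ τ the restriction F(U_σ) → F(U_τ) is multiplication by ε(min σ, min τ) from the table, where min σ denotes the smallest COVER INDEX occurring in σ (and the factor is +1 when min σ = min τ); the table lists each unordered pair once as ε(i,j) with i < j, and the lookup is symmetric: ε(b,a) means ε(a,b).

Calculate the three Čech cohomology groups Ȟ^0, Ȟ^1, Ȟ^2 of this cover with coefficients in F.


nerve of the cover:
  U12={b,f} U13={d,h} U14={e} U15={g} U23={i} U45={c}
C dims 5,6; δ0: rk 5, SNF 1^4·2
Ȟ^0 = (5 − 5) − 0 = 0, so Ȟ^0 ≅ 0
Ȟ^1 = (6 − 0) − 5 = 1 plus torsion [2], so Ȟ^1 ≅ Z ⊕ Z/2
Ȟ^2 = (0 − 0) − 0 = 0, so Ȟ^2 ≅ 0

Ȟ^0 ≅ 0, Ȟ^1 ≅ Z ⊕ Z/2 and Ȟ^2 ≅ 0


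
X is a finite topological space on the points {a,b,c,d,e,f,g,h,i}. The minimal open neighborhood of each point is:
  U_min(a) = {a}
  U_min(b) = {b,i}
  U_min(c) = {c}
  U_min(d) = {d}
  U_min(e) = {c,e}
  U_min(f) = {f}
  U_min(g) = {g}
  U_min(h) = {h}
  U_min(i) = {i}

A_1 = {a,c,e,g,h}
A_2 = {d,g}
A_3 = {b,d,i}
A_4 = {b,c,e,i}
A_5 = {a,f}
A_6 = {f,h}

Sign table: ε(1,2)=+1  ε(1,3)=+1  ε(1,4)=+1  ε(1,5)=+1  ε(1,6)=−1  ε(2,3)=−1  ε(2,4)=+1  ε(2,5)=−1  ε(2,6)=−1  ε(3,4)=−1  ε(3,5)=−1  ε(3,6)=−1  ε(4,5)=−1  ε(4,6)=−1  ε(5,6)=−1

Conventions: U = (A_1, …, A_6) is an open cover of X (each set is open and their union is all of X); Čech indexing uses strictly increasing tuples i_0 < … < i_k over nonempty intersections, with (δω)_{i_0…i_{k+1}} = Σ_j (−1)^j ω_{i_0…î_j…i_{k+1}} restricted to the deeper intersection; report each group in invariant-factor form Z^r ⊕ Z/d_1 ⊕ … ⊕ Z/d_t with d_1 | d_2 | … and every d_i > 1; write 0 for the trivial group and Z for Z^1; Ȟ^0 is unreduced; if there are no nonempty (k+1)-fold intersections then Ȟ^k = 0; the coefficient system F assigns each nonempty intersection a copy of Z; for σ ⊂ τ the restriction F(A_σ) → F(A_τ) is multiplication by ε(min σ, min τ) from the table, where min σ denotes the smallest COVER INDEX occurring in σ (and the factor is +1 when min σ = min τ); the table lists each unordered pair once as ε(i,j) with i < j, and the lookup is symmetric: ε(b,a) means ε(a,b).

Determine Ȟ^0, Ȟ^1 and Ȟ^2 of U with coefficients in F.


Ȟ^0(U;F) ≅ Z, Ȟ^1(U;F) ≅ Z^2 and Ȟ^2(U;F) ≅ 0

nonempty intersections:
  A12={g} A14={c,e} A15={a} A16={h} A23={d} A34={b,i} A56={f}
C dims 6,7; δ0: rk 5, SNF 1^5
Ȟ^0: (6−5)−0=1 ⇒ Z
Ȟ^1: (7−0)−5=2 ⇒ Z^2
Ȟ^2: (0−0)−0=0 ⇒ 0


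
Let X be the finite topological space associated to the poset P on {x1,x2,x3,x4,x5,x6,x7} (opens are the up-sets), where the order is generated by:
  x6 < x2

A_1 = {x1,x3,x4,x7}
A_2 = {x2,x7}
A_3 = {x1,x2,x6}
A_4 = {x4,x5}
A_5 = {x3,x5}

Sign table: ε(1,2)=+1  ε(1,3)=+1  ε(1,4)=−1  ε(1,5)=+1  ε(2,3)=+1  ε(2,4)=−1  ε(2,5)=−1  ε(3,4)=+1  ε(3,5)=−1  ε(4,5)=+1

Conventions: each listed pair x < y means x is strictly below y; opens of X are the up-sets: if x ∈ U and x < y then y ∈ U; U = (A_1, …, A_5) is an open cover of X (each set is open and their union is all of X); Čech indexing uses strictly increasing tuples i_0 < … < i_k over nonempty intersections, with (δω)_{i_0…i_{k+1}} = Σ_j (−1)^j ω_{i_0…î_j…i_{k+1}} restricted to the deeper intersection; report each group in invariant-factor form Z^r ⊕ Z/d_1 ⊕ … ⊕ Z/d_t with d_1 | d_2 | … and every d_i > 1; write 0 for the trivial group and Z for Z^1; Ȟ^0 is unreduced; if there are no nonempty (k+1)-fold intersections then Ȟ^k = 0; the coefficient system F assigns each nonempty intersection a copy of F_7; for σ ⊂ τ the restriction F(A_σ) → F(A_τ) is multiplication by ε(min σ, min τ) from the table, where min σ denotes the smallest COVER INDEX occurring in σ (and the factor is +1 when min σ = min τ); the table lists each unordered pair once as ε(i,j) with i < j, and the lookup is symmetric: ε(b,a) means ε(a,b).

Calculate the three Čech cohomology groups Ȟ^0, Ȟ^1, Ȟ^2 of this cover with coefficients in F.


nonempty intersections:
  A12={x7} A13={x1} A14={x4} A15={x3} A23={x2} A45={x5}
C dims 5,6; δ0: rk_F7 5
Ȟ^0: (5−5)−0=0 ⇒ 0
Ȟ^1: (6−0)−5=1 ⇒ Z/7
Ȟ^2: (0−0)−0=0 ⇒ 0

Ȟ^0 ≅ 0, Ȟ^1 ≅ Z/7, Ȟ^2 ≅ 0


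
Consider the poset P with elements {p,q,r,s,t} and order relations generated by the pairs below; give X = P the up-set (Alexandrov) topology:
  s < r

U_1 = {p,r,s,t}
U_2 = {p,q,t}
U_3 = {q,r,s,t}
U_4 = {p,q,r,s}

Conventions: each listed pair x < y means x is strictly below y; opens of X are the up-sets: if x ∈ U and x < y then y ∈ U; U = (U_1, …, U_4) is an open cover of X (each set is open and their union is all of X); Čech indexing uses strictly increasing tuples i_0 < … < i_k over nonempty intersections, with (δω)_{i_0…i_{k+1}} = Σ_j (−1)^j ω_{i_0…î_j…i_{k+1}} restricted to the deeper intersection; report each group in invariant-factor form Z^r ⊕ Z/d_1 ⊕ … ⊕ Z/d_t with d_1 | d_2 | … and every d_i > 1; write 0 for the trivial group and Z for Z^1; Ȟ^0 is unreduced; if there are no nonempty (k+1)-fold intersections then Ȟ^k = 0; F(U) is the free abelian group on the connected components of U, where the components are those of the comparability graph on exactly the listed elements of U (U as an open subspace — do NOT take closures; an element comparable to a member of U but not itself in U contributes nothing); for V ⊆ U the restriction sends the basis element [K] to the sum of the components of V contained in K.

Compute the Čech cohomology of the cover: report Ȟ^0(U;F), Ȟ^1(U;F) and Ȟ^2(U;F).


Ȟ^0(U;F) ≅ Z^4, Ȟ^1(U;F) ≅ 0 and Ȟ^2(U;F) ≅ 0

nonempty overlaps:
  U12={p,t} U13={r,s,t} U14={p,r,s} U23={q,t} U24={p,q} U34={q,r,s}
  U123={t} U124={p} U134={r,s} U234={q}
components per intersection:
  U1: {p} {r,s} {t}
  U2: {p} {q} {t}
  U3: {q} {r,s} {t}
  U4: {p} {q} {r,s}
  U12: {p} {t}
  U13: {r,s} {t}
  U14: {p} {r,s}
  U23: {q} {t}
  U24: {p} {q}
  U34: {q} {r,s}
  U123: {t}
  U124: {p}
  U134: {r,s}
  U234: {q}
C dims 12,12,4; δ0: rk 8, SNF 1^8; δ1: rk 4, SNF 1^4
degree 0: 12−8−0 = 4 → Ȟ^0 ≅ Z^4
degree 1: 12−4−8 = 0 → Ȟ^1 ≅ 0
degree 2: 4−0−4 = 0 → Ȟ^2 ≅ 0


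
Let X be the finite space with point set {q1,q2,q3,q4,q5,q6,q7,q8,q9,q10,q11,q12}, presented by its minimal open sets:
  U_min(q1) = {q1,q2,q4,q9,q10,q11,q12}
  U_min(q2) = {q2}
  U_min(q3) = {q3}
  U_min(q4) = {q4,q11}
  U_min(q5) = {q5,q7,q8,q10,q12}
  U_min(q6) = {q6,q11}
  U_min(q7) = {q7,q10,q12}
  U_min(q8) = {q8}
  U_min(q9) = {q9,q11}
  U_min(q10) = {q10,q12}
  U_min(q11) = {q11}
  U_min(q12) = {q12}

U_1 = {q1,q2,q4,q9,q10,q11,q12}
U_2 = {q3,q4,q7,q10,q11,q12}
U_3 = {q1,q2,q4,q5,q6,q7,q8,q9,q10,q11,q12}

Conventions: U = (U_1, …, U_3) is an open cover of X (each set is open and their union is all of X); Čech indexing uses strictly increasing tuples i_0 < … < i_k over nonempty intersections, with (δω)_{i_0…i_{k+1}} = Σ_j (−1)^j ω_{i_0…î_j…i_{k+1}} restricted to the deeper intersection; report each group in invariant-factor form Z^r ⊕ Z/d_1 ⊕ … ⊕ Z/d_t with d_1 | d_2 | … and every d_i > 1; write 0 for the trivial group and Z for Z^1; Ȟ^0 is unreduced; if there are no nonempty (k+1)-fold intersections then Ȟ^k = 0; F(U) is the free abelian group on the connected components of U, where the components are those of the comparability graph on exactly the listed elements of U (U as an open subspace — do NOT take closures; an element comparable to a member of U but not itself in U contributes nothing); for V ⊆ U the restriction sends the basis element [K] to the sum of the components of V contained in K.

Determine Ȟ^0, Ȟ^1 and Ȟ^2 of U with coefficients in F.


intersection data:
  U12={q4,q10,q11,q12} U13={q1,q2,q4,q9,q10,q11,q12} U23={q4,q7,q10,q11,q12}
  U123={q4,q10,q11,q12}
components per intersection:
  U1: {q1,q2,q4,q9,q10,q11,q12}
  U2: {q3} {q4,q11} {q7,q10,q12}
  U3: {q1,q2,q4,q5,q6,q7,q8,q9,q10,q11,q12}
  U12: {q4,q11} {q10,q12}
  U13: {q1,q2,q4,q9,q10,q11,q12}
  U23: {q4,q11} {q7,q10,q12}
  U123: {q4,q11} {q10,q12}
C dims 5,5,2; δ0: rk 3, SNF 1^3; δ1: rk 2, SNF 1^2
Ȟ^0 = (5 − 3) − 0 = 2, so Ȟ^0 ≅ Z^2
Ȟ^1 = (5 − 2) − 3 = 0, so Ȟ^1 ≅ 0
Ȟ^2 = (2 − 0) − 2 = 0, so Ȟ^2 ≅ 0

Ȟ^0 = Z^2, Ȟ^1 = 0 and Ȟ^2 = 0


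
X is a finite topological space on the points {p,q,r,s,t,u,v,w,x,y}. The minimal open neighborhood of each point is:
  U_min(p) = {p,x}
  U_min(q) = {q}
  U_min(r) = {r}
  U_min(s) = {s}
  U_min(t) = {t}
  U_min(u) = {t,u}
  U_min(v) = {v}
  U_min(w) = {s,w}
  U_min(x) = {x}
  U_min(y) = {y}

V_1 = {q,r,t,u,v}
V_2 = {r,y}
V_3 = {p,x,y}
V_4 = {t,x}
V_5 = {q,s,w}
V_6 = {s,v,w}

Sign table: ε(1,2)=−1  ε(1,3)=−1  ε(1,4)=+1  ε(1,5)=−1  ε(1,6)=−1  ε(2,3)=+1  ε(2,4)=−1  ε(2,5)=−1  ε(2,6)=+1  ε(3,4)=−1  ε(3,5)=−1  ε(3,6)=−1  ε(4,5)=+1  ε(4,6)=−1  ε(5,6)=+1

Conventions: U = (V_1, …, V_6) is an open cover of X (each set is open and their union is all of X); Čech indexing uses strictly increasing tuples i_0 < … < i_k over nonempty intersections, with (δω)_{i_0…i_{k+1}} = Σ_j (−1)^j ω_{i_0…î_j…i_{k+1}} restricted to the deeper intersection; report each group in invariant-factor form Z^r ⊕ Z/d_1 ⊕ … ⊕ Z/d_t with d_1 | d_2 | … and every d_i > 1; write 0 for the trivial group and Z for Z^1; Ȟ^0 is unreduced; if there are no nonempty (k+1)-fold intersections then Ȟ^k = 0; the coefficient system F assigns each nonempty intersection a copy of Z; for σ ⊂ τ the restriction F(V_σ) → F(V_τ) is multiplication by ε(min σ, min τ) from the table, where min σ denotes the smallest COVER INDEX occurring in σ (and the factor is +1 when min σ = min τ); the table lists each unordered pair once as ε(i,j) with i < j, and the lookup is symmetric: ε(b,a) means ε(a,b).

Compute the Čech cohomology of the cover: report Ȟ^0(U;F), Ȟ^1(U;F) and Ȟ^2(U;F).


Ȟ^0(U;F) ≅ Z, Ȟ^1(U;F) ≅ Z^2, Ȟ^2(U;F) ≅ 0

cover nerve:
  V12={r} V14={t} V15={q} V16={v} V23={y} V34={x} V56={s,w}
C dims 6,7; δ0: rk 5, SNF 1^5
Ȟ^0: (6−5)−0=1 ⇒ Z
Ȟ^1: (7−0)−5=2 ⇒ Z^2
Ȟ^2: (0−0)−0=0 ⇒ 0


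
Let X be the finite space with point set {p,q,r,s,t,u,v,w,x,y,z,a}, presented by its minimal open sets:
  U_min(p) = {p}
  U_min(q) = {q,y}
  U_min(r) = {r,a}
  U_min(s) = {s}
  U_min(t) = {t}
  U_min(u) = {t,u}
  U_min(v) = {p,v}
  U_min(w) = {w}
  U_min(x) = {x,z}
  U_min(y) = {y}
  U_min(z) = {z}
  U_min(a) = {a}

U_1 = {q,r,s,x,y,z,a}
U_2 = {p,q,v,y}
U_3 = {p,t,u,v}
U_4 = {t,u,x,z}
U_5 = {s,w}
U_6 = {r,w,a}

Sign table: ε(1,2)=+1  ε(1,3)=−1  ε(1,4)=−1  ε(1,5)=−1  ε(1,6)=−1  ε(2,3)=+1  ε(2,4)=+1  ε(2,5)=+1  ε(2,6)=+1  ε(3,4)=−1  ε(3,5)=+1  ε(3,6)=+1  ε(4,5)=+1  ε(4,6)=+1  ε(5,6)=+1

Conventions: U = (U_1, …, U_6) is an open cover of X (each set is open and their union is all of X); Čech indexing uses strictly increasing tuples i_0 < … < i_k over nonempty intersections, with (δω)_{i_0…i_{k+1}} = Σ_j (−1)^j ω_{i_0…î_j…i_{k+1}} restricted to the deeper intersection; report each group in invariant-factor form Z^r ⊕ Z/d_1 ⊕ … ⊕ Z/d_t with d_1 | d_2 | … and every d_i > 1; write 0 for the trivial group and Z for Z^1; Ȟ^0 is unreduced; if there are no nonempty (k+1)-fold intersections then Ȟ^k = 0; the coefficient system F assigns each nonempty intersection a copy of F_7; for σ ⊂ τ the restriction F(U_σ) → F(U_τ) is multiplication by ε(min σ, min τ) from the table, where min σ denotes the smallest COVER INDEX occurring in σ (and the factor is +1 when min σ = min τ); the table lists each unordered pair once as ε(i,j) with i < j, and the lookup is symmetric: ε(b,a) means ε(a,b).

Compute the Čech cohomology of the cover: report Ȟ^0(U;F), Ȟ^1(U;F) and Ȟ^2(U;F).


nerve of the cover:
  U12={q,y} U14={x,z} U15={s} U16={r,a} U23={p,v} U34={t,u} U56={w}
C dims 6,7; δ0: rk_F7 5
Ȟ^0 = (6 − 5) − 0 = 1, so Ȟ^0 ≅ Z/7
Ȟ^1 = (7 − 0) − 5 = 2, so Ȟ^1 ≅ Z/7 ⊕ Z/7
Ȟ^2 = (0 − 0) − 0 = 0, so Ȟ^2 ≅ 0

Ȟ^0 ≅ Z/7,  Ȟ^1 ≅ Z/7 ⊕ Z/7,  Ȟ^2 ≅ 0


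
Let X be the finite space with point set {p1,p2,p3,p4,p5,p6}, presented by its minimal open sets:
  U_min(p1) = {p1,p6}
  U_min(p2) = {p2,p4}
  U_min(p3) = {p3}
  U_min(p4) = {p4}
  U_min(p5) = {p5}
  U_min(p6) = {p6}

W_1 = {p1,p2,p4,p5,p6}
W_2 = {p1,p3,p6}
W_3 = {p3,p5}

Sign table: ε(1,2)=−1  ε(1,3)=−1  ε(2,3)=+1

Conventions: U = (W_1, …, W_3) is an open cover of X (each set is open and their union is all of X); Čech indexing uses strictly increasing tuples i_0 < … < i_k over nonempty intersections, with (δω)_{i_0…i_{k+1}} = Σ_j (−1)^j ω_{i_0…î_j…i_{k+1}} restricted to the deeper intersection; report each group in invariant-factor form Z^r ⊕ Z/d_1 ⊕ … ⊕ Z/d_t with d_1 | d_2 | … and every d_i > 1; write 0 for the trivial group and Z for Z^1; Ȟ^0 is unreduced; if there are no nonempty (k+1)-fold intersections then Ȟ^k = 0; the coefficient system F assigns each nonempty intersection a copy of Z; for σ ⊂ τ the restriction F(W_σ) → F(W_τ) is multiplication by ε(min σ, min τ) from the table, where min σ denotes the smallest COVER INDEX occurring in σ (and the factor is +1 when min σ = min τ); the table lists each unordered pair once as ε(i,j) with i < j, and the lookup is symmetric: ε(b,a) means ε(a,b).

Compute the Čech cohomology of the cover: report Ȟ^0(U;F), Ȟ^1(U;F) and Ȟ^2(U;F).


Ȟ^0 = Z,  Ȟ^1 = Z,  Ȟ^2 = 0

nonempty overlaps:
  W12={p1,p6} W13={p5} W23={p3}
C dims 3,3; δ0: rk 2, SNF 1^2
degree 0: 3−2−0 = 1 → Ȟ^0 ≅ Z
degree 1: 3−0−2 = 1 → Ȟ^1 ≅ Z
degree 2: 0−0−0 = 0 → Ȟ^2 ≅ 0


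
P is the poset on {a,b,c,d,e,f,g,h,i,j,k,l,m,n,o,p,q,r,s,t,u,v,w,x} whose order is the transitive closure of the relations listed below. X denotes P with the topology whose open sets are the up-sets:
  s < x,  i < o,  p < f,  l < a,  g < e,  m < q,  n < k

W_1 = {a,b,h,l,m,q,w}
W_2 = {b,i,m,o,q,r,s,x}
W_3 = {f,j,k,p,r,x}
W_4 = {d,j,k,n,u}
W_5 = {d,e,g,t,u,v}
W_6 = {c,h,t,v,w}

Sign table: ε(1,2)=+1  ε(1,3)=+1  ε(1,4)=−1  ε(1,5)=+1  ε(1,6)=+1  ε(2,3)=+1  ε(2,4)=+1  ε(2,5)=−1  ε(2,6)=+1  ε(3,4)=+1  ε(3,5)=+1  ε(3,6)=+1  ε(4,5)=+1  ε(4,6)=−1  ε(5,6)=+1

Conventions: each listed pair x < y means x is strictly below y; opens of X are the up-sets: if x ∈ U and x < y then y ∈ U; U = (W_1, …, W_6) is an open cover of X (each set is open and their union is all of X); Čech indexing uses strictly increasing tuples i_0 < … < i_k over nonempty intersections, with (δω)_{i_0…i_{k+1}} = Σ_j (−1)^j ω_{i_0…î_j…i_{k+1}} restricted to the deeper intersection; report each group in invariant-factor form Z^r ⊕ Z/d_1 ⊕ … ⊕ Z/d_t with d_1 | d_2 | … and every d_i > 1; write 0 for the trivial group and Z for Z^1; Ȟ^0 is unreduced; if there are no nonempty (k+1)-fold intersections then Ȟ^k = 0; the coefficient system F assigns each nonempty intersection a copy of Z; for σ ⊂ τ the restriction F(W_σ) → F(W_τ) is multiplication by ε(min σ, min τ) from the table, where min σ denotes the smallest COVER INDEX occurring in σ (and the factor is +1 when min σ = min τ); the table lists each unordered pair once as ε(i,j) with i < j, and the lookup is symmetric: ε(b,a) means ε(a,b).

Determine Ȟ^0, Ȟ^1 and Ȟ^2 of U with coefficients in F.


cover nerve:
  W12={b,m,q} W16={h,w} W23={r,x} W34={j,k} W45={d,u} W56={t,v}
C dims 6,6; δ0: rk 5, SNF 1^5
Ȟ^0: (6−5)−0=1 ⇒ Z
Ȟ^1: (6−0)−5=1 ⇒ Z
Ȟ^2: (0−0)−0=0 ⇒ 0

Ȟ^0(U;F) ≅ Z, Ȟ^1(U;F) ≅ Z, Ȟ^2(U;F) ≅ 0


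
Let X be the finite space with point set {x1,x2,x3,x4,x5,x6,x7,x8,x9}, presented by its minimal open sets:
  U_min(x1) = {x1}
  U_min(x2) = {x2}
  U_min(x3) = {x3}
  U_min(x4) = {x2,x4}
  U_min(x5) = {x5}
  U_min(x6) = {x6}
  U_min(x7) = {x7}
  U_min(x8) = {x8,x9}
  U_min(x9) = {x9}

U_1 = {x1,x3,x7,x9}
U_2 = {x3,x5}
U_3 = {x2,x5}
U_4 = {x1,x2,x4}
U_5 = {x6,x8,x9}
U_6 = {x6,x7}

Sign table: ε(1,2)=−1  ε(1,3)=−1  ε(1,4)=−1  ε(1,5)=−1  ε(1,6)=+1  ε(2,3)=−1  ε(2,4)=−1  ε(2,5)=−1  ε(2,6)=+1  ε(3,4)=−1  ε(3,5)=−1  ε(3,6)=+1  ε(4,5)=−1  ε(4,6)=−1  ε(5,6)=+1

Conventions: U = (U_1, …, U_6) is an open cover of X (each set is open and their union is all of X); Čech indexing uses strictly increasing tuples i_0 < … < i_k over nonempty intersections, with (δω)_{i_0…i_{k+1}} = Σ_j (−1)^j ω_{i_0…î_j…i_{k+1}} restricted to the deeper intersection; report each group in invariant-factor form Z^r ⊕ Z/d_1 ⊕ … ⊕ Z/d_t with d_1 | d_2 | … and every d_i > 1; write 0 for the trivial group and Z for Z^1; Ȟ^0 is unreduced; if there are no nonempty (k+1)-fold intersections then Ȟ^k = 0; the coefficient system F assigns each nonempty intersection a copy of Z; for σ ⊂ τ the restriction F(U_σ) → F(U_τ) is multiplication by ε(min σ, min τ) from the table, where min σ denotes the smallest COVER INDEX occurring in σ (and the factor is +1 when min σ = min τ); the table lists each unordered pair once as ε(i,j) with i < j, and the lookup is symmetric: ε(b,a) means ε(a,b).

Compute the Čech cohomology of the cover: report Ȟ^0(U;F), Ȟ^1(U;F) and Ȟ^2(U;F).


nerve simplices:
  U12={x3} U14={x1} U15={x9} U16={x7} U23={x5} U34={x2} U56={x6}
C dims 6,7; δ0: rk 6, SNF 1^5·2
degree 0: 6−6−0 = 0 → Ȟ^0 ≅ 0
degree 1: 7−0−6 = 1 plus torsion [2] → Ȟ^1 ≅ Z ⊕ Z/2
degree 2: 0−0−0 = 0 → Ȟ^2 ≅ 0

Ȟ^0(U;F) ≅ 0, Ȟ^1(U;F) ≅ Z ⊕ Z/2, Ȟ^2(U;F) ≅ 0


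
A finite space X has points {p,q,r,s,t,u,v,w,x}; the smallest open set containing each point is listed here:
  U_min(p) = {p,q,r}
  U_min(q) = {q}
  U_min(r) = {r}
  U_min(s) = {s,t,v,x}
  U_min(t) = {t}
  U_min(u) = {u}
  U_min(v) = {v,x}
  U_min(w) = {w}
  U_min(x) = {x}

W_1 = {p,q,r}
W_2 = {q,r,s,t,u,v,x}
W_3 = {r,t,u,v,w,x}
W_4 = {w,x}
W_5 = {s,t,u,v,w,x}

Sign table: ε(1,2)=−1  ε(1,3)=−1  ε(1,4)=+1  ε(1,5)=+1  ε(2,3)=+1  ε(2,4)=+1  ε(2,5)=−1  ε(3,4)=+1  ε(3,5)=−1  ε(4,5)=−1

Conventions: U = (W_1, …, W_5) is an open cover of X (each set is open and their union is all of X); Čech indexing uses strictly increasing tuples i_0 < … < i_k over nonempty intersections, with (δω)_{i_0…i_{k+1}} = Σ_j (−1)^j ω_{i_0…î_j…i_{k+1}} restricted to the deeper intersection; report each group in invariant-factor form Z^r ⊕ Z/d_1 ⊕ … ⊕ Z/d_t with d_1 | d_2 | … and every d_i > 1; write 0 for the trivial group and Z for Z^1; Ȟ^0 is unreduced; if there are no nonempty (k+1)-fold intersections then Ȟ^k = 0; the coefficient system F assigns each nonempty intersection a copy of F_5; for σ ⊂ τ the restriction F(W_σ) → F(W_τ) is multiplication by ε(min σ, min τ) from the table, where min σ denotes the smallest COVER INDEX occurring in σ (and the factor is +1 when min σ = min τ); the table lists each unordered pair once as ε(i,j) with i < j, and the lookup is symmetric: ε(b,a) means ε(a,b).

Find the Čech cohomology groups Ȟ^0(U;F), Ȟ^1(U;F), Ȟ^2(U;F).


nerve of the cover:
  W12={q,r} W13={r} W23={r,t,u,v,x} W24={x} W25={s,t,u,v,x} W34={w,x} W35={t,u,v,w,x} W45={w,x}
  W123={r} W234={x} W235={t,u,v,x} W245={x} W345={w,x}
  W2345={x}
C dims 5,8,5,1; δ0: rk_F5 4; δ1: rk_F5 4; δ2: rk_F5 1
Ȟ^0 = (5 − 4) − 0 = 1, so Ȟ^0 ≅ Z/5
Ȟ^1 = (8 − 4) − 4 = 0, so Ȟ^1 ≅ 0
Ȟ^2 = (5 − 1) − 4 = 0, so Ȟ^2 ≅ 0

Ȟ^0(U;F) ≅ Z/5; Ȟ^1(U;F) ≅ 0; Ȟ^2(U;F) ≅ 0


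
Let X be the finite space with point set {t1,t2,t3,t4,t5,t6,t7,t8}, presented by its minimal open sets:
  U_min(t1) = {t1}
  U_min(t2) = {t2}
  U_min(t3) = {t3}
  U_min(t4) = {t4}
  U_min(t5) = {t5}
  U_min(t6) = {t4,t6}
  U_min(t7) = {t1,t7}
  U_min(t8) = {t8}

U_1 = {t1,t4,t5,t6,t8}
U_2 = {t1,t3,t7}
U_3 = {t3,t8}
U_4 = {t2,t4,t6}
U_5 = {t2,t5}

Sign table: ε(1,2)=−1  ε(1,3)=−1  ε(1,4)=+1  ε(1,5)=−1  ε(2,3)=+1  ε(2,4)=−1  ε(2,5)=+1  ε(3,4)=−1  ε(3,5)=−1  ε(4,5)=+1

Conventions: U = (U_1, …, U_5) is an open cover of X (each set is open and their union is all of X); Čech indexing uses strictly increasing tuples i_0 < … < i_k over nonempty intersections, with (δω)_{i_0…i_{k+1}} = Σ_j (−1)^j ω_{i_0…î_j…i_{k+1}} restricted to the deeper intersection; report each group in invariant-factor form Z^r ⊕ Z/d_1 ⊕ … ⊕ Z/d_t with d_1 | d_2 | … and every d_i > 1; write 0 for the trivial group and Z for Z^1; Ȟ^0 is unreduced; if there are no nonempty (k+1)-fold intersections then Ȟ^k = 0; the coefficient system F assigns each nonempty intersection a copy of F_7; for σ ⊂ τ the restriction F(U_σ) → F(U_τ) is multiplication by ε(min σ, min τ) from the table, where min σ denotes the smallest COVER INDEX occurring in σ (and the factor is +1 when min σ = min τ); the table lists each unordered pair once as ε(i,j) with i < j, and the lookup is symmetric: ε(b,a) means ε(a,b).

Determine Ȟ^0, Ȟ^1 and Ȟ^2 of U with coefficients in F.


nerve of the cover:
  U12={t1} U13={t8} U14={t4,t6} U15={t5} U23={t3} U45={t2}
C dims 5,6; δ0: rk_F7 5
Ȟ^0 = (5 − 5) − 0 = 0, so Ȟ^0 ≅ 0
Ȟ^1 = (6 − 0) − 5 = 1, so Ȟ^1 ≅ Z/7
Ȟ^2 = (0 − 0) − 0 = 0, so Ȟ^2 ≅ 0

Ȟ^0 = 0, Ȟ^1 = Z/7 and Ȟ^2 = 0


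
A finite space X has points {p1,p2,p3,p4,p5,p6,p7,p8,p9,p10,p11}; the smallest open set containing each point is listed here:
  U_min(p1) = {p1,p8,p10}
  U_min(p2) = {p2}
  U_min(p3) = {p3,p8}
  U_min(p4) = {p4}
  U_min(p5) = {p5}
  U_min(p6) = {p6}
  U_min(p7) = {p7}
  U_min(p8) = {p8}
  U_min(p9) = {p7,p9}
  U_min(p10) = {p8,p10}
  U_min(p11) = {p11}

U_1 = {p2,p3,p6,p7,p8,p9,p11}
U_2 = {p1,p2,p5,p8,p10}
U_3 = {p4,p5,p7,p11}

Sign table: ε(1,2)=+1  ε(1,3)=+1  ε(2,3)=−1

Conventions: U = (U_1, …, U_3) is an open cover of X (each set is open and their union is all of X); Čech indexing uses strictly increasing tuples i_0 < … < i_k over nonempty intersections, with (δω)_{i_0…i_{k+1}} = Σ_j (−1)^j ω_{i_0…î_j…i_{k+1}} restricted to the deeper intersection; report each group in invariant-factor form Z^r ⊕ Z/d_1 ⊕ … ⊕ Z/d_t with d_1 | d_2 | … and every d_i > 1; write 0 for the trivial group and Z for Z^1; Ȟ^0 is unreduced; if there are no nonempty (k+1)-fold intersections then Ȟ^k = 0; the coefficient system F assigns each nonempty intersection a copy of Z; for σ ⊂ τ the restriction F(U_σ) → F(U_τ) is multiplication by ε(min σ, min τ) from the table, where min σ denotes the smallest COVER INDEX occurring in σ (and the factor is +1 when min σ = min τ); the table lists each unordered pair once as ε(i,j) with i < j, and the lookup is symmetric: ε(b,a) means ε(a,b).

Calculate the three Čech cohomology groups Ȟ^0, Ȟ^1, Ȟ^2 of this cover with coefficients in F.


intersection data:
  U12={p2,p8} U13={p7,p11} U23={p5}
C dims 3,3; δ0: rk 3, SNF 1^2·2
Ȟ^0 = (3 − 3) − 0 = 0, so Ȟ^0 ≅ 0
Ȟ^1 = (3 − 0) − 3 = 0 plus torsion [2], so Ȟ^1 ≅ Z/2
Ȟ^2 = (0 − 0) − 0 = 0, so Ȟ^2 ≅ 0

Ȟ^0 = 0,  Ȟ^1 = Z/2,  Ȟ^2 = 0


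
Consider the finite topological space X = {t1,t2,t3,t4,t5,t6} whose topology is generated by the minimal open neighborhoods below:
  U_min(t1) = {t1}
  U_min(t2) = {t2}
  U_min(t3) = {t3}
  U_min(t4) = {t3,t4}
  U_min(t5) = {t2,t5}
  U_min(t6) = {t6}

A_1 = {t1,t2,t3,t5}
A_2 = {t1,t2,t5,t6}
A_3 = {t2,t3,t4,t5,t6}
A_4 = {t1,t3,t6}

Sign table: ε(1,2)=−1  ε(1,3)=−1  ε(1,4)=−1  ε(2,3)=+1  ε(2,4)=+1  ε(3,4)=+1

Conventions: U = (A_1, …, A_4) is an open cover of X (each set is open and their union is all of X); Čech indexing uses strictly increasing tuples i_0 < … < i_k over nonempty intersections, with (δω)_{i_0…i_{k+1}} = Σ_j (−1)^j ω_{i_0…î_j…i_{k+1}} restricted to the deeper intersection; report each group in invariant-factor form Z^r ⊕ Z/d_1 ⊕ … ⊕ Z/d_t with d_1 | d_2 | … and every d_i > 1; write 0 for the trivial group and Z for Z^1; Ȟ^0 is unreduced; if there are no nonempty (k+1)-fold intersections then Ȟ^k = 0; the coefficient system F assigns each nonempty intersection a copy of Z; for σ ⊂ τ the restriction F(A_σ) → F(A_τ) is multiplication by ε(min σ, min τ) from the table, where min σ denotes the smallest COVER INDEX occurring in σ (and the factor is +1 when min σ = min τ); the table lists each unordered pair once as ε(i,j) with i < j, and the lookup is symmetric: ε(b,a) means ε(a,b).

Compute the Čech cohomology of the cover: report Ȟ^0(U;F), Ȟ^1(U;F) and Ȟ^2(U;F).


cover nerve:
  A12={t1,t2,t5} A13={t2,t3,t5} A14={t1,t3} A23={t2,t5,t6} A24={t1,t6} A34={t3,t6}
  A123={t2,t5} A124={t1} A134={t3} A234={t6}
C dims 4,6,4; δ0: rk 3, SNF 1^3; δ1: rk 3, SNF 1^3
Ȟ^0: (4−3)−0=1 ⇒ Z
Ȟ^1: (6−3)−3=0 ⇒ 0
Ȟ^2: (4−0)−3=1 ⇒ Z

Ȟ^0 = Z; Ȟ^1 = 0; Ȟ^2 = Z


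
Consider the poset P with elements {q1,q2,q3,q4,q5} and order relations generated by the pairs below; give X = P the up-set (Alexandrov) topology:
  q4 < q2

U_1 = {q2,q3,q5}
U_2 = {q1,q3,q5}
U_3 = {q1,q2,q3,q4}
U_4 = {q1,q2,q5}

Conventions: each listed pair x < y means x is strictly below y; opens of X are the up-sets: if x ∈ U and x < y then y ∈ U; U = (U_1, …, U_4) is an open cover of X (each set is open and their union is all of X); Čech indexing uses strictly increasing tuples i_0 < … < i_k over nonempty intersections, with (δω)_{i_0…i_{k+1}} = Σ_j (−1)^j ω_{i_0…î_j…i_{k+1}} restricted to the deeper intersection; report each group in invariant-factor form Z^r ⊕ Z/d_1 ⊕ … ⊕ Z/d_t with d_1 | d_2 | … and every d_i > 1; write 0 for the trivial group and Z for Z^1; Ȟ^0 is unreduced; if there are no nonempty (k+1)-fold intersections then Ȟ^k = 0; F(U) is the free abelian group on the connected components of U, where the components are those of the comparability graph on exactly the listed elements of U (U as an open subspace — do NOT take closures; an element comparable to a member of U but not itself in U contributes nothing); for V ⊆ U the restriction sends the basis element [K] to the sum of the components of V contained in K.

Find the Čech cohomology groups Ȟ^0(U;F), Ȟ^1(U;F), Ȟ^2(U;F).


Ȟ^0 ≅ Z^4, Ȟ^1 ≅ 0 and Ȟ^2 ≅ 0

nerve of the cover:
  U12={q3,q5} U13={q2,q3} U14={q2,q5} U23={q1,q3} U24={q1,q5} U34={q1,q2}
  U123={q3} U124={q5} U134={q2} U234={q1}
components per intersection:
  U1: {q2} {q3} {q5}
  U2: {q1} {q3} {q5}
  U3: {q1} {q2,q4} {q3}
  U4: {q1} {q2} {q5}
  U12: {q3} {q5}
  U13: {q2} {q3}
  U14: {q2} {q5}
  U23: {q1} {q3}
  U24: {q1} {q5}
  U34: {q1} {q2}
  U123: {q3}
  U124: {q5}
  U134: {q2}
  U234: {q1}
C dims 12,12,4; δ0: rk 8, SNF 1^8; δ1: rk 4, SNF 1^4
Ȟ^0 = (12 − 8) − 0 = 4, so Ȟ^0 ≅ Z^4
Ȟ^1 = (12 − 4) − 8 = 0, so Ȟ^1 ≅ 0
Ȟ^2 = (4 − 0) − 4 = 0, so Ȟ^2 ≅ 0


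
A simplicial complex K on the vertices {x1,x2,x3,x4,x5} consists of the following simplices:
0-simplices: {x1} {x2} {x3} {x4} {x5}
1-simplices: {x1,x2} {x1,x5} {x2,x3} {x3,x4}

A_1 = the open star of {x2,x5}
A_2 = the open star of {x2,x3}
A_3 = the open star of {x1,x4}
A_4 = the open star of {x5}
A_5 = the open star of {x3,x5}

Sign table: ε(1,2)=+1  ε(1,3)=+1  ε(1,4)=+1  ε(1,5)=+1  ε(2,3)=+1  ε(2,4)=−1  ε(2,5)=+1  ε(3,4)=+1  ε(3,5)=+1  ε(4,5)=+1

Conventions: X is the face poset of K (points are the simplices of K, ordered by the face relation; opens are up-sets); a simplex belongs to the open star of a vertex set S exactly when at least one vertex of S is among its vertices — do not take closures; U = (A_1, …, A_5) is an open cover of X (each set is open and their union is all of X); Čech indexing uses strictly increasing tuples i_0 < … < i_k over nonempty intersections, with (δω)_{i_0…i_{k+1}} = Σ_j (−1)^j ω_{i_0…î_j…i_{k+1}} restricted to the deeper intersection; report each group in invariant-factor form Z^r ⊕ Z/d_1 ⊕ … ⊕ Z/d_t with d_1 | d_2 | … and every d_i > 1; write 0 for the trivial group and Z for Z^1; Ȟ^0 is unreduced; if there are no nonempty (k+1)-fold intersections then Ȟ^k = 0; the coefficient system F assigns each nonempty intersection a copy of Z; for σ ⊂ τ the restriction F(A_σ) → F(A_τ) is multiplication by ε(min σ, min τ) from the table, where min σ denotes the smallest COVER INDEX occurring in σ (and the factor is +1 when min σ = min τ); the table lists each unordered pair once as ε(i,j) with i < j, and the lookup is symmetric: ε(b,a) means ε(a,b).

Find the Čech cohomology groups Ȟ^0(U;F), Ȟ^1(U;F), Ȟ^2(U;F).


Ȟ^0 ≅ Z, Ȟ^1 ≅ 0 and Ȟ^2 ≅ Z

nonempty intersections:
  A1={{x2},{x5},{x1,x2},{x1,x5},{x2,x3}} A2={{x2},{x3},{x1,x2},{x2,x3},{x3,x4}} A3={{x1},{x4},{x1,x2},{x1,x5},{x3,x4}} A4={{x5},{x1,x5}} A5={{x3},{x5},{x1,x5},{x2,x3},{x3,x4}}
  A12={{x2},{x1,x2},{x2,x3}} A13={{x1,x2},{x1,x5}} A14={{x5},{x1,x5}} A15={{x5},{x1,x5},{x2,x3}} A23={{x1,x2},{x3,x4}} A25={{x3},{x2,x3},{x3,x4}} A34={{x1,x5}} A35={{x1,x5},{x3,x4}} A45={{x5},{x1,x5}}
  A123={{x1,x2}} A125={{x2,x3}} A134={{x1,x5}} A135={{x1,x5}} A145={{x5},{x1,x5}} A235={{x3,x4}} A345={{x1,x5}}
  A1345={{x1,x5}}
C dims 5,9,7,1; δ0: rk 4, SNF 1^4; δ1: rk 5, SNF 1^5; δ2: rk 1, SNF 1^1
Ȟ^0: (5−4)−0=1 ⇒ Z
Ȟ^1: (9−5)−4=0 ⇒ 0
Ȟ^2: (7−1)−5=1 ⇒ Z


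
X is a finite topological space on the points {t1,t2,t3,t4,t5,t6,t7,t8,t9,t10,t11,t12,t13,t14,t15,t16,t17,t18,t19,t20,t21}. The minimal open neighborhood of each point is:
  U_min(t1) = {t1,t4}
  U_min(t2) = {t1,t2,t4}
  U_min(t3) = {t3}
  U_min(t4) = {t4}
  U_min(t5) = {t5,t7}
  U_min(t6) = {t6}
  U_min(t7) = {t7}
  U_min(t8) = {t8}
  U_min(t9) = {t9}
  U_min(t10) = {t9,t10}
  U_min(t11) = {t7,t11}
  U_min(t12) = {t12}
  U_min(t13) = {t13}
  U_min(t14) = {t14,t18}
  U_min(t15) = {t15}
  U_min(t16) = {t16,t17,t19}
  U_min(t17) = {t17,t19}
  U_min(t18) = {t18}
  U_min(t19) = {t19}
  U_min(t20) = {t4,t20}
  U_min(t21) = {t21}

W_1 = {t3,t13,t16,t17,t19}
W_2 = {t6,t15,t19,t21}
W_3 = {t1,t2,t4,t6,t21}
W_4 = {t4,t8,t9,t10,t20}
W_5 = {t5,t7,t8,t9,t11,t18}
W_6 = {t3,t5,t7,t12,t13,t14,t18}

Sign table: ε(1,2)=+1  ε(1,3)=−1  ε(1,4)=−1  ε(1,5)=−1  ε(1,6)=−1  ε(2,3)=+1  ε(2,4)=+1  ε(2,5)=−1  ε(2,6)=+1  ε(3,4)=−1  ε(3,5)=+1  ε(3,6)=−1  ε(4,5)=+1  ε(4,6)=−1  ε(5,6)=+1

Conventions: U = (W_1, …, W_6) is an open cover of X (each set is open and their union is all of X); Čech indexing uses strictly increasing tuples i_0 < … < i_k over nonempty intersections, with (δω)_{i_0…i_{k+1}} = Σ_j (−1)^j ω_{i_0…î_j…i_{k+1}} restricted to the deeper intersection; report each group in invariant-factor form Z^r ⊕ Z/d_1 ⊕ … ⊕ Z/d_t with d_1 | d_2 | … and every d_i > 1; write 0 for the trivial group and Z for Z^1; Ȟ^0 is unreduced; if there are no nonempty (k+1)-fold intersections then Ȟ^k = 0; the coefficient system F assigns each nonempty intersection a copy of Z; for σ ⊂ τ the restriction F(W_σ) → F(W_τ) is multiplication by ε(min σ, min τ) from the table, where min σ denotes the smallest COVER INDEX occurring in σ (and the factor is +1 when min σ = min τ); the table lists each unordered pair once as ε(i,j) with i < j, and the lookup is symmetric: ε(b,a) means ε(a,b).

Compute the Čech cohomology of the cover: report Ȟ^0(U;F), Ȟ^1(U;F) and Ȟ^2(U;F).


Ȟ^0 = Z, Ȟ^1 = Z, Ȟ^2 = 0

cover nerve:
  W12={t19} W16={t3,t13} W23={t6,t21} W34={t4} W45={t8,t9} W56={t5,t7,t18}
C dims 6,6; δ0: rk 5, SNF 1^5
Ȟ^0: (6−5)−0=1 ⇒ Z
Ȟ^1: (6−0)−5=1 ⇒ Z
Ȟ^2: (0−0)−0=0 ⇒ 0


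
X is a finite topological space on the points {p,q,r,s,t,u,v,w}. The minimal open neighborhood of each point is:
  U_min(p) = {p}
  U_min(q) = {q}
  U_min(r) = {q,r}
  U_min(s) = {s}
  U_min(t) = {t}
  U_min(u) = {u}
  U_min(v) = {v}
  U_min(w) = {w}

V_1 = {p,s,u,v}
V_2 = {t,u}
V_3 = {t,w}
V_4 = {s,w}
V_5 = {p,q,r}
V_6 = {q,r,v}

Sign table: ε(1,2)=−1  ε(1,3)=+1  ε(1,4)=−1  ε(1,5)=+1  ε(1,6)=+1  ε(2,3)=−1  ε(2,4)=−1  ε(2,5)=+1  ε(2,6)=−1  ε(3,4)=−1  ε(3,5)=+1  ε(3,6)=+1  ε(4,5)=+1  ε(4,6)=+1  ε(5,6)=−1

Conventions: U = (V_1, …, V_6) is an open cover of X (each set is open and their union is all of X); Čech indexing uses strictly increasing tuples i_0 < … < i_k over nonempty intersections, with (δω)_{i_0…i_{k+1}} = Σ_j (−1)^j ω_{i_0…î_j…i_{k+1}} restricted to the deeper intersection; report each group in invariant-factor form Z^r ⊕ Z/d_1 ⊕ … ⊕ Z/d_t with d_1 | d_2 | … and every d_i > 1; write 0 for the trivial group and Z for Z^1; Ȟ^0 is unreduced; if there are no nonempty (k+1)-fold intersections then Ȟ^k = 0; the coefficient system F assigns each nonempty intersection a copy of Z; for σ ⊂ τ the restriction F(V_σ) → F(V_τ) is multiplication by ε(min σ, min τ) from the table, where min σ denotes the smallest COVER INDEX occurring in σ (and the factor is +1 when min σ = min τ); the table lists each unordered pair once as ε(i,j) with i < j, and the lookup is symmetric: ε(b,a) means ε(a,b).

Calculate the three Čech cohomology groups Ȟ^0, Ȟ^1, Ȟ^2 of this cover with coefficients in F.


nerve of the cover:
  V12={u} V14={s} V15={p} V16={v} V23={t} V34={w} V56={q,r}
C dims 6,7; δ0: rk 6, SNF 1^5·2
Ȟ^0 = (6 − 6) − 0 = 0, so Ȟ^0 ≅ 0
Ȟ^1 = (7 − 0) − 6 = 1 plus torsion [2], so Ȟ^1 ≅ Z ⊕ Z/2
Ȟ^2 = (0 − 0) − 0 = 0, so Ȟ^2 ≅ 0

Ȟ^0 ≅ 0; Ȟ^1 ≅ Z ⊕ Z/2; Ȟ^2 ≅ 0


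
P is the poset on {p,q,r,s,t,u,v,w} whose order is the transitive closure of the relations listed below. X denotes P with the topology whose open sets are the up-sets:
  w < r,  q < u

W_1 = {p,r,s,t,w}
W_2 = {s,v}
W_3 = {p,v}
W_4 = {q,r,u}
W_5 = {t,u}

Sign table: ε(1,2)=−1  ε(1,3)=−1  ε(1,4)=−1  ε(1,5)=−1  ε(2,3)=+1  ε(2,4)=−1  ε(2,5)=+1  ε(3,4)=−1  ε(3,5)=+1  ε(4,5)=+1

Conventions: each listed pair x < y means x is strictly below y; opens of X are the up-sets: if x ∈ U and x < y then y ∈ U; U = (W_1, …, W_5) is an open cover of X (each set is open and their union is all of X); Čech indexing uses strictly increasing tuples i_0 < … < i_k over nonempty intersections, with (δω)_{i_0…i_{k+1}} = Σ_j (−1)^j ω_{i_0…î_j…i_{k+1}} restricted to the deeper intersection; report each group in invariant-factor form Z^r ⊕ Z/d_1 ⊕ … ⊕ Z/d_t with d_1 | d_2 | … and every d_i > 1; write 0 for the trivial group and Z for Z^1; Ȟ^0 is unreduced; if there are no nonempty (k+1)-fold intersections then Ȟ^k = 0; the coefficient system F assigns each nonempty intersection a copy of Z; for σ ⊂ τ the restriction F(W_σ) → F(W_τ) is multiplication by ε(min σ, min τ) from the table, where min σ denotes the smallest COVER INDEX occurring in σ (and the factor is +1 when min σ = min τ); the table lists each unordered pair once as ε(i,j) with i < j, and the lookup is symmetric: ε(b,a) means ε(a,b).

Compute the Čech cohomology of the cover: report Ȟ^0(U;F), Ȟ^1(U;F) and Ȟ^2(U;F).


nonempty intersections:
  W12={s} W13={p} W14={r} W15={t} W23={v} W45={u}
C dims 5,6; δ0: rk 4, SNF 1^4
Ȟ^0: (5−4)−0=1 ⇒ Z
Ȟ^1: (6−0)−4=2 ⇒ Z^2
Ȟ^2: (0−0)−0=0 ⇒ 0

Ȟ^0 = Z, Ȟ^1 = Z^2, Ȟ^2 = 0


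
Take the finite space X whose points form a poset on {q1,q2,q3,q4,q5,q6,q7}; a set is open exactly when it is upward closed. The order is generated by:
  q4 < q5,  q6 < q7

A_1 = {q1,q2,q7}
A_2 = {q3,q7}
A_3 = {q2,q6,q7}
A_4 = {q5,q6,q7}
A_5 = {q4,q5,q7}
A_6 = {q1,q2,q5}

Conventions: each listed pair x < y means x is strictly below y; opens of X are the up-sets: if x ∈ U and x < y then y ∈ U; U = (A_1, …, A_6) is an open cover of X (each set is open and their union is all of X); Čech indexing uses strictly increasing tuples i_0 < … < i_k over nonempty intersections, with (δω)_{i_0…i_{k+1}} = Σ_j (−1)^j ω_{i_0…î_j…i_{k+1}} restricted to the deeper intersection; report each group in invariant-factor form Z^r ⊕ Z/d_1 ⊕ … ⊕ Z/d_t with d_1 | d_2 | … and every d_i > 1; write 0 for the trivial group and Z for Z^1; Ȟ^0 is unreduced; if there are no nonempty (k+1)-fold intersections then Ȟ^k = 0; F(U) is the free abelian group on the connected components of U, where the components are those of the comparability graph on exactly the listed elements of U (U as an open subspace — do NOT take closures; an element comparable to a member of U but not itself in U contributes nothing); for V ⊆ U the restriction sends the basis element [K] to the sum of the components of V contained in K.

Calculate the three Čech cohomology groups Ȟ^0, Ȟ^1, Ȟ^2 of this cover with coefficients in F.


Ȟ^0 ≅ Z^5,  Ȟ^1 ≅ 0,  Ȟ^2 ≅ 0

nonempty overlaps:
  A12={q7} A13={q2,q7} A14={q7} A15={q7} A16={q1,q2} A23={q7} A24={q7} A25={q7} A34={q6,q7} A35={q7} A36={q2} A45={q5,q7} A46={q5} A56={q5}
  A123={q7} A124={q7} A125={q7} A134={q7} A135={q7} A136={q2} A145={q7} A234={q7} A235={q7} A245={q7} A345={q7} A456={q5}
  A1234={q7} A1235={q7} A1245={q7} A1345={q7} A2345={q7}
  A12345={q7}
components per intersection:
  A1: {q1} {q2} {q7}
  A2: {q3} {q7}
  A3: {q2} {q6,q7}
  A4: {q5} {q6,q7}
  A5: {q4,q5} {q7}
  A6: {q1} {q2} {q5}
  A12: {q7}
  A13: {q2} {q7}
  A14: {q7}
  A15: {q7}
  A16: {q1} {q2}
  A23: {q7}
  A24: {q7}
  A25: {q7}
  A34: {q6,q7}
  A35: {q7}
  A36: {q2}
  A45: {q5} {q7}
  A46: {q5}
  A56: {q5}
  A123: {q7}
  A124: {q7}
  A125: {q7}
  A134: {q7}
  A135: {q7}
  A136: {q2}
  A145: {q7}
  A234: {q7}
  A235: {q7}
  A245: {q7}
  A345: {q7}
  A456: {q5}
  A1234: {q7}
  A1235: {q7}
  A1245: {q7}
  A1345: {q7}
  A2345: {q7}
  A12345: {q7}
C dims 14,17,12,5; δ0: rk 9, SNF 1^9; δ1: rk 8, SNF 1^8; δ2: rk 4, SNF 1^4
degree 0: 14−9−0 = 5 → Ȟ^0 ≅ Z^5
degree 1: 17−8−9 = 0 → Ȟ^1 ≅ 0
degree 2: 12−4−8 = 0 → Ȟ^2 ≅ 0
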